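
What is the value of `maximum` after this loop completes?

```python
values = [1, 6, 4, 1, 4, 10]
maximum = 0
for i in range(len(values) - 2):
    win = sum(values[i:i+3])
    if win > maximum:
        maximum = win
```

Max sum of 3-element window in [1, 6, 4, 1, 4, 10]
`maximum` takes the values: 0 → 11 → 15

Answer: 15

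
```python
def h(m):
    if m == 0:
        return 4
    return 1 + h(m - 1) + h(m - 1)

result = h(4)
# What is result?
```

h(m) = 1 + 2·h(m-1), h(0)=4. Closed form: (4+1)·2^4 - 1 = 79.

Answer: 79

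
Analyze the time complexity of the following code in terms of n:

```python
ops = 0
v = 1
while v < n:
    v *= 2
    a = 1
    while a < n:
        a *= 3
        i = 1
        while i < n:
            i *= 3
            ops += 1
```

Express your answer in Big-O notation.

Each loop level contributes: log n × log n × log n. Multiplying the contributions gives O(log^3 n).

Answer: O(log^3 n)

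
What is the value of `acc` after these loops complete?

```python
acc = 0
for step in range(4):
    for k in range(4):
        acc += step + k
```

Sum of all step+k for step,k in 4x4
`acc` takes the values: 0 → 1 → 3 → 6 → 7 → 9 → 12 → 16 → 18 → 21 → 25 → 30 → 33 → 37 → 42 → 48

Answer: 48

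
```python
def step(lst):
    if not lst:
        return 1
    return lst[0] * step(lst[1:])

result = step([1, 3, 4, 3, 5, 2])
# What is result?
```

Product over [1, 3, 4, 3, 5, 2] = 1 * 3 * 4 * 3 * 5 * 2 = 360

Answer: 360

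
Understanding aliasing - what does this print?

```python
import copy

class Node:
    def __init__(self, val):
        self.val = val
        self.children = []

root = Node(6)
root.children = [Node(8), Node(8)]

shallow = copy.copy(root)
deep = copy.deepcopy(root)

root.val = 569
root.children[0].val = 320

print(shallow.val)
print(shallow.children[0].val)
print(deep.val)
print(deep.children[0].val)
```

Key concept: deep copy with custom objects.
Step by step:
`root = Node(6)` → root = Node(val=6, children=[])
`root.children = [Node(8), Node(8)]` → root = Node(val=6, children=[Node(val=8, children=[]), Node(val=8, children=[])])
`shallow = copy.copy(root)` → shallow = Node(val=6, children=[Node(val=8, children=[]), Node(val=8, children=[])])
`deep = copy.deepcopy(root)` → deep = Node(val=6, children=[Node(val=8, children=[]), Node(val=8, children=[])])
`root.val = 569` → root = Node(val=569, children=[Node(val=8, children=[]), Node(val=8, children=[])])
`root.children[0].val = 320` → root = Node(val=569, children=[Node(val=320, children=[]), Node(val=8, children=[])]); shallow = Node(val=6, children=[Node(val=320, children=[]), Node(val=8, children=[])])
`print(shallow.val)` → prints 6
`print(shallow.children[0].val)` → prints 320
`print(deep.val)` → prints 6
`print(deep.children[0].val)` → prints 8

Answer:
6
320
6
8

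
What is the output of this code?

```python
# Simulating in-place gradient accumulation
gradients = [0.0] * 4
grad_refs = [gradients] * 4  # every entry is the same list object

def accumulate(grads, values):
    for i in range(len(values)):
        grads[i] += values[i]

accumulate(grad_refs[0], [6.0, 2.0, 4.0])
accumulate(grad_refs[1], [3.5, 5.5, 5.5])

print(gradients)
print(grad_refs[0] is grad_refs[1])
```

Key concept: gradient accumulation aliasing.
Step by step:
`gradients = [0.0] * 4` → gradients = [0.0, 0.0, 0.0, 0.0]
`grad_refs = [gradients] * 4` → grad_refs = [[0.0, 0.0, 0.0, 0.0], [0.0, 0.0, 0.0, 0.0], [0.0, 0.0, 0.0, 0.0], [0.0, 0.0, 0.0, 0.0]]
`accumulate(grad_refs[0], [6.0, 2.0, 4.0])` → gradients = [6.0, 2.0, 4.0, 0.0]; grad_refs = [[6.0, 2.0, 4.0, 0.0], [6.0, 2.0, 4.0, 0.0], [6.0, 2.0, 4.0, 0.0], [6.0, 2.0, 4.0, 0.0]]
`accumulate(grad_refs[1], [3.5, 5.5, 5.5])` → gradients = [9.5, 7.5, 9.5, 0.0]; grad_refs = [[9.5, 7.5, 9.5, 0.0], [9.5, 7.5, 9.5, 0.0], [9.5, 7.5, 9.5, 0.0], [9.5, 7.5, 9.5, 0.0]]
`print(gradients)` → prints [9.5, 7.5, 9.5, 0.0]
`print(grad_refs[0] is grad_refs[1])` → prints True

Answer:
[9.5, 7.5, 9.5, 0.0]
True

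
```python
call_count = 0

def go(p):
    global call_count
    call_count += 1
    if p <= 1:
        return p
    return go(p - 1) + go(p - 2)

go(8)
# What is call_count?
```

Calls(p) = 1 + Calls(p-1) + Calls(p-2); Calls(0)=Calls(1)=1. For p=8 this gives 67.

Answer: 67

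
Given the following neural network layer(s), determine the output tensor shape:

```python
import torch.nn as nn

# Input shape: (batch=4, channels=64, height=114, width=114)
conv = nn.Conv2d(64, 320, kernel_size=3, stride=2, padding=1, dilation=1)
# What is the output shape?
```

Input: (4, 64, 114, 114) -> Output: (4, 320, 57, 57)

Answer: (4, 320, 57, 57)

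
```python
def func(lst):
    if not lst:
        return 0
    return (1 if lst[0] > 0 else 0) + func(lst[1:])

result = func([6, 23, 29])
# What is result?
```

Count of positive elements in [6, 23, 29] = 3

Answer: 3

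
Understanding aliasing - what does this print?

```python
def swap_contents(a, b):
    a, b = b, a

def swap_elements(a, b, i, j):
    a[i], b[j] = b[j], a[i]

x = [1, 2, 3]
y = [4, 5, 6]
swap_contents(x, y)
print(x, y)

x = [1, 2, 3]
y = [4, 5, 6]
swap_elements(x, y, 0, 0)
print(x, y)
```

Key concept: parameter rebinding vs mutation.
Step by step:
`x = [1, 2, 3]` → x = [1, 2, 3]
`y = [4, 5, 6]` → y = [4, 5, 6]
`swap_contents(x, y)` → no visible change to tracked variables
`print(x, y)` → prints [1, 2, 3] [4, 5, 6]
`x = [1, 2, 3]` → x = [1, 2, 3]
`y = [4, 5, 6]` → y = [4, 5, 6]
`swap_elements(x, y, 0, 0)` → x = [4, 2, 3]; y = [1, 5, 6]
`print(x, y)` → prints [4, 2, 3] [1, 5, 6]

Answer:
[1, 2, 3] [4, 5, 6]
[4, 2, 3] [1, 5, 6]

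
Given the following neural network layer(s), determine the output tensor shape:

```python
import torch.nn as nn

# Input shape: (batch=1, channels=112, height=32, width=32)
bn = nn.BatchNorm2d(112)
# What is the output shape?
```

Input: (1, 112, 32, 32) -> Output: (1, 112, 32, 32)

Answer: (1, 112, 32, 32)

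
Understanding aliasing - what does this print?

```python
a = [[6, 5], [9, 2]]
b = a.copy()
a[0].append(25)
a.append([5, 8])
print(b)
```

Key concept: shallow copy with nested lists.
Step by step:
`a = [[6, 5], [9, 2]]` → a = [[6, 5], [9, 2]]
`b = a.copy()` → b = [[6, 5], [9, 2]]
`a[0].append(25)` → a = [[6, 5, 25], [9, 2]]; b = [[6, 5, 25], [9, 2]]
`a.append([5, 8])` → a = [[6, 5, 25], [9, 2], [5, 8]]
`print(b)` → prints [[6, 5, 25], [9, 2]]

Answer: [[6, 5, 25], [9, 2]]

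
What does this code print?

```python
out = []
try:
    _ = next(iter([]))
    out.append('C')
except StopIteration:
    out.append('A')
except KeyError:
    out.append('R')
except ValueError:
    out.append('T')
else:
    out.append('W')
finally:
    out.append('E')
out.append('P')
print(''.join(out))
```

Execution trace: 'A' (except StopIteration) → 'E' (finally) → 'P' (after the try/except). Output: AEP

Answer: AEP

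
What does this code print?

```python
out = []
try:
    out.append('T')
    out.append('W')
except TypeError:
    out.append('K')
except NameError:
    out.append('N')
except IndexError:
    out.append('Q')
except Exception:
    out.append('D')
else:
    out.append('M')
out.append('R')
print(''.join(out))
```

Execution trace: 'T' (try body) → 'W' (try body, no exception) → 'M' (else) → 'R' (after the try/except). Output: TWMR

Answer: TWMR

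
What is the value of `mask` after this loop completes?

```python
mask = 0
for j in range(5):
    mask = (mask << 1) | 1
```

Build 5 consecutive 1-bits: 0b11111
`mask` takes the values: 0 → 1 → 3 → 7 → 15 → 31

Answer: 31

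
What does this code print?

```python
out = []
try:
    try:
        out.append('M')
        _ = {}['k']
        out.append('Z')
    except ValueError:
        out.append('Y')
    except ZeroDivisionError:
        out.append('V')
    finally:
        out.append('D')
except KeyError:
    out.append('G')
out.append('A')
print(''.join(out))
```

Execution trace: 'M' (try body) → 'D' (finally) → 'G' (outer except KeyError) → 'A' (after the try/except). Output: MDGA

Answer: MDGA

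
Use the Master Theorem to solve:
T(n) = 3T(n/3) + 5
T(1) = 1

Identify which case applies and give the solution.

a=3, b=3, f(n)=5. log_3(3) = 1. Since c=0 < 1, Case 1 applies: T(n) = Θ(n^log_b(a)) = O(n).

Answer: O(n) - Case 1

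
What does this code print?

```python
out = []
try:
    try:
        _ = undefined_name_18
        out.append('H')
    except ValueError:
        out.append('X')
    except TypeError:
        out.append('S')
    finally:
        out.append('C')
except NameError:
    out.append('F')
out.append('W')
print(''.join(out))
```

Execution trace: 'C' (finally) → 'F' (outer except NameError) → 'W' (after the try/except). Output: CFW

Answer: CFW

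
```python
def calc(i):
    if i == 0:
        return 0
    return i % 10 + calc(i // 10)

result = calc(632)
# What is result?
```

Sum of digits of 632: 2 + 3 + 6 = 11

Answer: 11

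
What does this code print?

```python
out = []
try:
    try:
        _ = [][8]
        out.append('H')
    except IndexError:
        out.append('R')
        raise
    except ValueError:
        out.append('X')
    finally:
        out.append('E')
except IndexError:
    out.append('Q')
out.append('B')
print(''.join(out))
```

Execution trace: 'R' (inner except IndexError) → 'E' (inner finally) → 'Q' (outer except IndexError) → 'B' (after the try/except). Output: REQB

Answer: REQB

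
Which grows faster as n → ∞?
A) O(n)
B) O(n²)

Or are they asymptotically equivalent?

O(n) vs O(n²): Higher order terms dominate.

Answer: B) O(n²) grows faster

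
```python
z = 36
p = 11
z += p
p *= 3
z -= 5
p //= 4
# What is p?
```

Trace:
`z = 36` → z = 36
`p = 11` → p = 11
`z += p` → z = 47
`p *= 3` → p = 33
`z -= 5` → z = 42
`p //= 4` → p = 8
So p = 8

Answer: 8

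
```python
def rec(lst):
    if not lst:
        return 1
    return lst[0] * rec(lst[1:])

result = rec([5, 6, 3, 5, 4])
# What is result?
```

Product over [5, 6, 3, 5, 4] = 5 * 6 * 3 * 5 * 4 = 1800

Answer: 1800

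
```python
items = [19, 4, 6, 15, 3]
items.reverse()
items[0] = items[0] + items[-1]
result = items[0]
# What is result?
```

Trace:
`items = [19, 4, 6, 15, 3]` → items = [19, 4, 6, 15, 3]
`items.reverse()` → items = [3, 15, 6, 4, 19]
`items[0] = items[0] + items[-1]` → items = [22, 15, 6, 4, 19]
`result = items[0]` → result = 22
So result = 22

Answer: 22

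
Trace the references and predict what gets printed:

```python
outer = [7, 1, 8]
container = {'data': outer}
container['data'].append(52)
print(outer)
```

Key concept: dict holds reference to list.
Step by step:
`outer = [7, 1, 8]` → outer = [7, 1, 8]
`container = {'data': outer}` → container = {'data': [7, 1, 8]}
`container['data'].append(52)` → outer = [7, 1, 8, 52]; container = {'data': [7, 1, 8, 52]}
`print(outer)` → prints [7, 1, 8, 52]

Answer: [7, 1, 8, 52]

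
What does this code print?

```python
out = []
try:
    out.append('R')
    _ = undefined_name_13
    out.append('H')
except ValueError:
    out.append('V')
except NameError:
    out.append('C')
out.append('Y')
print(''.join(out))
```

Execution trace: 'R' (try body) → 'C' (except NameError) → 'Y' (after the try/except). Output: RCY

Answer: RCY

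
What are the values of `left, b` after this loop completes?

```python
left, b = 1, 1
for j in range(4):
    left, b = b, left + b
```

Fibonacci: after 4 iterations
`left, b` takes the values: (1, 1) → (1, 2) → (2, 3) → (3, 5) → (5, 8)

Answer: 5, 8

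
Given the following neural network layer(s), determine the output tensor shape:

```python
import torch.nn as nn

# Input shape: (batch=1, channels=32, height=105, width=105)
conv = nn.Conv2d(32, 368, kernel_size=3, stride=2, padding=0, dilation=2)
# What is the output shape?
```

Input: (1, 32, 105, 105) -> Output: (1, 368, 51, 51)

Answer: (1, 368, 51, 51)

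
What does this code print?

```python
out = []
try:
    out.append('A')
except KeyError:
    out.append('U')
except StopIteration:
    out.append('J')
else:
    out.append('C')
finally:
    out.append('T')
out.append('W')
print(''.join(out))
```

Execution trace: 'A' (try body, no exception) → 'C' (else) → 'T' (finally) → 'W' (after the try/except). Output: ACTW

Answer: ACTW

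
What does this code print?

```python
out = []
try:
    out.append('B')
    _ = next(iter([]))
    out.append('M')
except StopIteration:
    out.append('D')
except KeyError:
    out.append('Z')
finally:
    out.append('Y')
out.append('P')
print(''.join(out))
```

Execution trace: 'B' (try body) → 'D' (except StopIteration) → 'Y' (finally) → 'P' (after the try/except). Output: BDYP

Answer: BDYP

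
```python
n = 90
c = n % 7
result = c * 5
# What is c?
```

Trace:
`n = 90` → n = 90
`c = n % 7` → c = 6
`result = c * 5` → result = 30
So c = 6

Answer: 6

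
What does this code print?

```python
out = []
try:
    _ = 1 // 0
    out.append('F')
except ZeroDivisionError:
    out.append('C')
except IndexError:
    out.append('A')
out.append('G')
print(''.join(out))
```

Execution trace: 'C' (except ZeroDivisionError) → 'G' (after the try/except). Output: CG

Answer: CG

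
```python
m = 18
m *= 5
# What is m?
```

Trace:
`m = 18` → m = 18
`m *= 5` → m = 90
So m = 90

Answer: 90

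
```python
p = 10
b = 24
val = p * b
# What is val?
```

Trace:
`p = 10` → p = 10
`b = 24` → b = 24
`val = p * b` → val = 240
So val = 240

Answer: 240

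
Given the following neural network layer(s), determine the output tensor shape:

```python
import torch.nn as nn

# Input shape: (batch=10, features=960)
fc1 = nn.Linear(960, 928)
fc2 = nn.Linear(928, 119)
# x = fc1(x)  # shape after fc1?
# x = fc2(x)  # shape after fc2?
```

Input: (10, 960) -> after fc1: (10, 928) -> Output: (10, 119)

Answer: (10, 119)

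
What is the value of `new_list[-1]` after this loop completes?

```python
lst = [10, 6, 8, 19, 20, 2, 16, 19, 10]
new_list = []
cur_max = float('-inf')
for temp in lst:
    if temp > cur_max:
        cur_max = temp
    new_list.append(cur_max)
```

Running max ends at 20
`new_list` takes the values: [] → [10] → [10, 10] → [10, 10, 10] → [10, 10, 10, 19] → [10, 10, 10, 19, 20] → [10, 10, 10, 19, 20, 20] → [10, 10, 10, 19, 20, 20, 20] → [10, 10, 10, 19, 20, 20, 20, 20] → [10, 10, 10, 19, 20, 20, 20, 20, 20]
So `new_list[-1]` = 20

Answer: 20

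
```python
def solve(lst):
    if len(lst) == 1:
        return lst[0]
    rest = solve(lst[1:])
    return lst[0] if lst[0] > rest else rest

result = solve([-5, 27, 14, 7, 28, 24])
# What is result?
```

Recursive max over [-5, 27, 14, 7, 28, 24] = 28

Answer: 28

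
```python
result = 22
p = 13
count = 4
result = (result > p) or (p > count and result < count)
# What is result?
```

Trace:
`result = 22` → result = 22
`p = 13` → p = 13
`count = 4` → count = 4
`result = (result > p) or (p > count and result < count)` → result = True
So result = True

Answer: True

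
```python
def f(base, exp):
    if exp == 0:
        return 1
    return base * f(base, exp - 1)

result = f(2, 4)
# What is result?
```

f(2, 4) = 2 * 2 * 2 * 2 = 16

Answer: 16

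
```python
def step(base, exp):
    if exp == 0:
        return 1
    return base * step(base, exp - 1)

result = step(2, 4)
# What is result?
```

step(2, 4) = 2 * 2 * 2 * 2 = 16

Answer: 16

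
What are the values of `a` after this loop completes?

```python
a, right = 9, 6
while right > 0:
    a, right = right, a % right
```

GCD of 9 and 6
`a` takes the values: 9 → 6 → 3

Answer: 3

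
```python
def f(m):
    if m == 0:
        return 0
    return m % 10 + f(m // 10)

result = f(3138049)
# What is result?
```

Sum of digits of 3138049: 9 + 4 + 0 + 8 + 3 + 1 + 3 = 28

Answer: 28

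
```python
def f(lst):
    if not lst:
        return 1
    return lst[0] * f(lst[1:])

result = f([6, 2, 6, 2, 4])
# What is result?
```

Product over [6, 2, 6, 2, 4] = 6 * 2 * 6 * 2 * 4 = 576

Answer: 576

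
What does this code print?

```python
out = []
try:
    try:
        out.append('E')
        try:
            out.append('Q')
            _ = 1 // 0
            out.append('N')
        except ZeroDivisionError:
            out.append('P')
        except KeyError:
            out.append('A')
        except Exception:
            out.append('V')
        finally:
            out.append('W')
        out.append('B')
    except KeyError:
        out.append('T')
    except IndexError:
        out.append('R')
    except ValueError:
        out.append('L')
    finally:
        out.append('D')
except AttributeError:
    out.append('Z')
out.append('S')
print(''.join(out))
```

Execution trace: 'E' (try body) → 'Q' (inner try body) → 'P' (inner except ZeroDivisionError) → 'W' (inner finally) → 'B' (try body, no exception) → 'D' (finally) → 'S' (after the try/except). Output: EQPWBDS

Answer: EQPWBDS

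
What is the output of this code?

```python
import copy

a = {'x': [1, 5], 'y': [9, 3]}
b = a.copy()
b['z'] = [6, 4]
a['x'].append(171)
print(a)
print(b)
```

Key concept: shallow copy of dict with mutable values.
Step by step:
`a = {'x': [1, 5], 'y': [9, 3]}` → a = {'x': [1, 5], 'y': [9, 3]}
`b = a.copy()` → b = {'x': [1, 5], 'y': [9, 3]}
`b['z'] = [6, 4]` → b = {'x': [1, 5], 'y': [9, 3], 'z': [6, 4]}
`a['x'].append(171)` → a = {'x': [1, 5, 171], 'y': [9, 3]}; b = {'x': [1, 5, 171], 'y': [9, 3], 'z': [6, 4]}
`print(a)` → prints {'x': [1, 5, 171], 'y': [9, 3]}
`print(b)` → prints {'x': [1, 5, 171], 'y': [9, 3], 'z': [6, 4]}

Answer:
{'x': [1, 5, 171], 'y': [9, 3]}
{'x': [1, 5, 171], 'y': [9, 3], 'z': [6, 4]}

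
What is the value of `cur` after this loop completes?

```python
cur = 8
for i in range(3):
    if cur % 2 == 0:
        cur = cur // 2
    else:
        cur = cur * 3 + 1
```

Collatz-style transformation from 8
`cur` takes the values: 8 → 4 → 2 → 1

Answer: 1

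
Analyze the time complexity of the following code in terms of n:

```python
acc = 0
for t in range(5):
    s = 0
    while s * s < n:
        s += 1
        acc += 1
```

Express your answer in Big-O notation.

Each loop level contributes: 1 × √n. Multiplying the contributions gives O(√n).

Answer: O(√n)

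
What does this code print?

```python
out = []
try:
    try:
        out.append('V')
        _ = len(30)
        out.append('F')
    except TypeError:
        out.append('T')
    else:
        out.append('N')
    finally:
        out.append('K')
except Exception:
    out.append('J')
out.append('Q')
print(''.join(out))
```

Execution trace: 'V' (inner try body) → 'T' (inner except TypeError) → 'K' (inner finally) → 'Q' (after the try/except). Output: VTKQ

Answer: VTKQ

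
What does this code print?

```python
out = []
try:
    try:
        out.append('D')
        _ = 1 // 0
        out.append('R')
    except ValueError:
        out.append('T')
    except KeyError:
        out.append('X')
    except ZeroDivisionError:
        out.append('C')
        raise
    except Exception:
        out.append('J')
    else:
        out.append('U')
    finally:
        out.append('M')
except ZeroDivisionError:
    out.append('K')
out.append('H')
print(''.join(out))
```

Execution trace: 'D' (inner try body) → 'C' (inner except ZeroDivisionError) → 'M' (inner finally) → 'K' (outer except ZeroDivisionError) → 'H' (after the try/except). Output: DCMKH

Answer: DCMKH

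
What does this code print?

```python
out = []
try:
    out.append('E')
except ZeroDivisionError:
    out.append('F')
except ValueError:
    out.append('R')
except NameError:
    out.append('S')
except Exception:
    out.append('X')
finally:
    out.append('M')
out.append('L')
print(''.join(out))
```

Execution trace: 'E' (try body, no exception) → 'M' (finally) → 'L' (after the try/except). Output: EML

Answer: EML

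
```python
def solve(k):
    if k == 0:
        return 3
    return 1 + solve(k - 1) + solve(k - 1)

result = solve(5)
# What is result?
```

solve(k) = 1 + 2·solve(k-1), solve(0)=3. Closed form: (3+1)·2^5 - 1 = 127.

Answer: 127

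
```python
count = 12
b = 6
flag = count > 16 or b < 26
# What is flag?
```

Trace:
`count = 12` → count = 12
`b = 6` → b = 6
`flag = count > 16 or b < 26` → flag = True
So flag = True

Answer: True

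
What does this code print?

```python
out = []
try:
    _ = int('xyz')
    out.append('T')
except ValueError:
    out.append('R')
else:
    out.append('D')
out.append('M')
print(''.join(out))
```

Execution trace: 'R' (except ValueError) → 'M' (after the try/except). Output: RM

Answer: RM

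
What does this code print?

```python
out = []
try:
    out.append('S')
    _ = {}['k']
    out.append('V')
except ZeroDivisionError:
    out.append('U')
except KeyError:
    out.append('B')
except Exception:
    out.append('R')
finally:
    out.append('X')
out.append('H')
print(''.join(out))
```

Execution trace: 'S' (try body) → 'B' (except KeyError) → 'X' (finally) → 'H' (after the try/except). Output: SBXH

Answer: SBXH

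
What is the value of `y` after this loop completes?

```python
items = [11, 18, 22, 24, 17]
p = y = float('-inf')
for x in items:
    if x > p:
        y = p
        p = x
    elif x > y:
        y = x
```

Second largest (with repeats) in [11, 18, 22, 24, 17]
`y` takes the values: -inf → 11 → 18 → 22

Answer: 22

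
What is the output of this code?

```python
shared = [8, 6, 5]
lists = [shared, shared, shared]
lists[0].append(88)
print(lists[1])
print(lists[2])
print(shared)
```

Key concept: list of same reference.
Step by step:
`shared = [8, 6, 5]` → shared = [8, 6, 5]
`lists = [shared, shared, shared]` → lists = [[8, 6, 5], [8, 6, 5], [8, 6, 5]]
`lists[0].append(88)` → shared = [8, 6, 5, 88]; lists = [[8, 6, 5, 88], [8, 6, 5, 88], [8, 6, 5, 88]]
`print(lists[1])` → prints [8, 6, 5, 88]
`print(lists[2])` → prints [8, 6, 5, 88]
`print(shared)` → prints [8, 6, 5, 88]

Answer:
[8, 6, 5, 88]
[8, 6, 5, 88]
[8, 6, 5, 88]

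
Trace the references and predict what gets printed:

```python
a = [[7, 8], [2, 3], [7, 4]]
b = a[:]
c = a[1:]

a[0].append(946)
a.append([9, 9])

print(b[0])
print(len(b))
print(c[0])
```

Key concept: slice with nested mutation.
Step by step:
`a = [[7, 8], [2, 3], [7, 4]]` → a = [[7, 8], [2, 3], [7, 4]]
`b = a[:]` → b = [[7, 8], [2, 3], [7, 4]]
`c = a[1:]` → c = [[2, 3], [7, 4]]
`a[0].append(946)` → a = [[7, 8, 946], [2, 3], [7, 4]]; b = [[7, 8, 946], [2, 3], [7, 4]]
`a.append([9, 9])` → a = [[7, 8, 946], [2, 3], [7, 4], [9, 9]]
`print(b[0])` → prints [7, 8, 946]
`print(len(b))` → prints 3
`print(c[0])` → prints [2, 3]

Answer:
[7, 8, 946]
3
[2, 3]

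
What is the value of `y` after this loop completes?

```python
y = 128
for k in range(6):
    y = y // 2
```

Halve 6 times: 128 // 2^6 = 2
`y` takes the values: 128 → 64 → 32 → 16 → 8 → 4 → 2

Answer: 2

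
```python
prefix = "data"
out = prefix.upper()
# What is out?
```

Trace:
`prefix = "data"` → prefix = 'data'
`out = prefix.upper()` → out = 'DATA'
So out = 'DATA'

Answer: 'DATA'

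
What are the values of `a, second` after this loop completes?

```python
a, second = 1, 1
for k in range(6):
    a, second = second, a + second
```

Fibonacci: after 6 iterations
`a, second` takes the values: (1, 1) → (1, 2) → (2, 3) → (3, 5) → (5, 8) → (8, 13) → (13, 21)

Answer: 13, 21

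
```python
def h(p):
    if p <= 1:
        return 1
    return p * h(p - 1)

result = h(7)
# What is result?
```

h(7) = 7 * 6 * 5 * 4 * 3 * 2 * 1 = 5040

Answer: 5040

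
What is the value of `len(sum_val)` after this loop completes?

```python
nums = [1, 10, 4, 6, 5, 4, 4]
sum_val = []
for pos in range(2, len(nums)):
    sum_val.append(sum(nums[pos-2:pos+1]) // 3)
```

Number of 3-element averages
`sum_val` takes the values: [] → [5] → [5, 6] → [5, 6, 5] → [5, 6, 5, 5] → [5, 6, 5, 5, 4]
So `len(sum_val)` = 5

Answer: 5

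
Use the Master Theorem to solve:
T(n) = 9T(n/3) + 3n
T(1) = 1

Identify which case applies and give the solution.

a=9, b=3, f(n)=3n. log_3(9) = 2. Since c=1 < 2, Case 1 applies: T(n) = Θ(n^log_b(a)) = O(n^2).

Answer: O(n^2) - Case 1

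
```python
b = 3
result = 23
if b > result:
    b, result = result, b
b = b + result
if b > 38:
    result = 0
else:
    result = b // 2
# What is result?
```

Trace:
`b = 3` → b = 3
`result = 23` → result = 23
`if b > result: ...` → b > result is False → no variable changes
`b = b + result` → b = 26
`if b > 38: ...` → b > 38 is False, take else branch → result = 13
So result = 13

Answer: 13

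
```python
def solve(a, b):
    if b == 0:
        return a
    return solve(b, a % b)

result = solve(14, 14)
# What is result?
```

solve(14, 14) -> solve(14, 0) -> 14

Answer: 14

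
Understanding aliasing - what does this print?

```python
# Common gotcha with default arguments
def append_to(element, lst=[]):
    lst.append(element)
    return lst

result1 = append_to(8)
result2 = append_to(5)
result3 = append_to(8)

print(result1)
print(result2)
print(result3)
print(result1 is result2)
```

Key concept: mutable default argument gotcha.
Step by step:
`result1 = append_to(8)` → result1 = [8]
`result2 = append_to(5)` → result1 = [8, 5] (same object as result2); result2 = [8, 5] (same object as result1)
`result3 = append_to(8)` → result1 = [8, 5, 8] (same object as result2, result3); result2 = [8, 5, 8] (same object as result1, result3); result3 = [8, 5, 8] (same object as result1, result2)
`print(result1)` → prints [8, 5, 8]
`print(result2)` → prints [8, 5, 8]
`print(result3)` → prints [8, 5, 8]
`print(result1 is result2)` → prints True

Answer:
[8, 5, 8]
[8, 5, 8]
[8, 5, 8]
True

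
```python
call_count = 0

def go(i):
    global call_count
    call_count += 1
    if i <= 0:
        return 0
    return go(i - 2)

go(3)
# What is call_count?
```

Linear recursion stepping by 2: 3 calls from i=3 down to ≤0.

Answer: 3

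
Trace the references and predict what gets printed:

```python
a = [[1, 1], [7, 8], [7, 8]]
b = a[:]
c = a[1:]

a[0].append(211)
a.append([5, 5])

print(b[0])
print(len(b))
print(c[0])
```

Key concept: slice with nested mutation.
Step by step:
`a = [[1, 1], [7, 8], [7, 8]]` → a = [[1, 1], [7, 8], [7, 8]]
`b = a[:]` → b = [[1, 1], [7, 8], [7, 8]]
`c = a[1:]` → c = [[7, 8], [7, 8]]
`a[0].append(211)` → a = [[1, 1, 211], [7, 8], [7, 8]]; b = [[1, 1, 211], [7, 8], [7, 8]]
`a.append([5, 5])` → a = [[1, 1, 211], [7, 8], [7, 8], [5, 5]]
`print(b[0])` → prints [1, 1, 211]
`print(len(b))` → prints 3
`print(c[0])` → prints [7, 8]

Answer:
[1, 1, 211]
3
[7, 8]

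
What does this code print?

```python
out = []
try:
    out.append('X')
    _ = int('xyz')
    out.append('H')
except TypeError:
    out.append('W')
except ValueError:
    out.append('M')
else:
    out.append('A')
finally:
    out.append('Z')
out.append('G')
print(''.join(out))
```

Execution trace: 'X' (try body) → 'M' (except ValueError) → 'Z' (finally) → 'G' (after the try/except). Output: XMZG

Answer: XMZG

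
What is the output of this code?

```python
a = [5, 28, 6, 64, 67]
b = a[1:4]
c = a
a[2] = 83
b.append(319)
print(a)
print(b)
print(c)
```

Key concept: slice vs alias.
Step by step:
`a = [5, 28, 6, 64, 67]` → a = [5, 28, 6, 64, 67]
`b = a[1:4]` → b = [28, 6, 64]
`c = a` → c = [5, 28, 6, 64, 67] (same object as a)
`a[2] = 83` → a = [5, 28, 83, 64, 67] (same object as c); c = [5, 28, 83, 64, 67] (same object as a)
`b.append(319)` → b = [28, 6, 64, 319]
`print(a)` → prints [5, 28, 83, 64, 67]
`print(b)` → prints [28, 6, 64, 319]
`print(c)` → prints [5, 28, 83, 64, 67]

Answer:
[5, 28, 83, 64, 67]
[28, 6, 64, 319]
[5, 28, 83, 64, 67]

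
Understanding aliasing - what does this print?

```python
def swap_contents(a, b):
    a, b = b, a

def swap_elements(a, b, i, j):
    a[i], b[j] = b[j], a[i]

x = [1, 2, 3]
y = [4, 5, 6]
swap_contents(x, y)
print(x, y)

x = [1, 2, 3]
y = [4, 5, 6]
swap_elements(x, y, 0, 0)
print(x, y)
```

Key concept: parameter rebinding vs mutation.
Step by step:
`x = [1, 2, 3]` → x = [1, 2, 3]
`y = [4, 5, 6]` → y = [4, 5, 6]
`swap_contents(x, y)` → no visible change to tracked variables
`print(x, y)` → prints [1, 2, 3] [4, 5, 6]
`x = [1, 2, 3]` → x = [1, 2, 3]
`y = [4, 5, 6]` → y = [4, 5, 6]
`swap_elements(x, y, 0, 0)` → x = [4, 2, 3]; y = [1, 5, 6]
`print(x, y)` → prints [4, 2, 3] [1, 5, 6]

Answer:
[1, 2, 3] [4, 5, 6]
[4, 2, 3] [1, 5, 6]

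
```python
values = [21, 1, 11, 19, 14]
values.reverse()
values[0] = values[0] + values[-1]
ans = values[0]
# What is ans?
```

Trace:
`values = [21, 1, 11, 19, 14]` → values = [21, 1, 11, 19, 14]
`values.reverse()` → values = [14, 19, 11, 1, 21]
`values[0] = values[0] + values[-1]` → values = [35, 19, 11, 1, 21]
`ans = values[0]` → ans = 35
So ans = 35

Answer: 35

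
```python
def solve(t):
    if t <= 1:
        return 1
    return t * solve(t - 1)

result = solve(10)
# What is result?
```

solve(10) = 10 * 9 * 8 * 7 * 6 * 5 * 4 * 3 * 2 * 1 = 3628800

Answer: 3628800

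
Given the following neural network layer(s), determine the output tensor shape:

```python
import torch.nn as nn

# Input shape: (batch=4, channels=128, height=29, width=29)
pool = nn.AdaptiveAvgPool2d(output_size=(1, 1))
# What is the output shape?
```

Input: (4, 128, 29, 29) -> Output: (4, 128, 1, 1)

Answer: (4, 128, 1, 1)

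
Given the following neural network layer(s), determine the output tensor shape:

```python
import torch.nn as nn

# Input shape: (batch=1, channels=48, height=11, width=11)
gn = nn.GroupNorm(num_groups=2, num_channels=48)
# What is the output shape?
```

Input: (1, 48, 11, 11) -> Output: (1, 48, 11, 11)

Answer: (1, 48, 11, 11)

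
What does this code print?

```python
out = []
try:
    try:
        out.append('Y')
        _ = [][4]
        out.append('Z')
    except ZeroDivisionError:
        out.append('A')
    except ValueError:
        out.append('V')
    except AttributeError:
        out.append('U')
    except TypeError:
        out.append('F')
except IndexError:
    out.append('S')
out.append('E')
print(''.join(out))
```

Execution trace: 'Y' (try body) → 'S' (outer except IndexError) → 'E' (after the try/except). Output: YSE

Answer: YSE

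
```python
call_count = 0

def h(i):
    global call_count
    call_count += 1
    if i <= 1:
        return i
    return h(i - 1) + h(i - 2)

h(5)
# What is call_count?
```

Calls(i) = 1 + Calls(i-1) + Calls(i-2); Calls(0)=Calls(1)=1. For i=5 this gives 15.

Answer: 15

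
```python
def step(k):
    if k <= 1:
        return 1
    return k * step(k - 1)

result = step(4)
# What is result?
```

step(4) = 4 * 3 * 2 * 1 = 24

Answer: 24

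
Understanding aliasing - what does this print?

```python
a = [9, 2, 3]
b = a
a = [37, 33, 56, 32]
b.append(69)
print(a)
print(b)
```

Key concept: rebinding vs mutation: a is rebound to a new list, b still points at the original.
Step by step:
`a = [9, 2, 3]` → a = [9, 2, 3]
`b = a` → b = [9, 2, 3] (same object as a)
`a = [37, 33, 56, 32]` → a = [37, 33, 56, 32]
`b.append(69)` → b = [9, 2, 3, 69]
`print(a)` → prints [37, 33, 56, 32]
`print(b)` → prints [9, 2, 3, 69]

Answer:
[37, 33, 56, 32]
[9, 2, 3, 69]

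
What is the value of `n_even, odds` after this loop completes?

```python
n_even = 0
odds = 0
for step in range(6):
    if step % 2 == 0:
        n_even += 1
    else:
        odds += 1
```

Count evens and odds in range(6)
`n_even, odds` takes the values: (0, 0) → (1, 0) → (1, 1) → (2, 1) → (2, 2) → (3, 2) → (3, 3)

Answer: 3, 3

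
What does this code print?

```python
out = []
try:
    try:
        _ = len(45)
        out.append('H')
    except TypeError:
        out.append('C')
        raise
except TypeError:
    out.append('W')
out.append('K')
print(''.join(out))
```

Execution trace: 'C' (except TypeError) → 'W' (outer except TypeError) → 'K' (after the try/except). Output: CWK

Answer: CWK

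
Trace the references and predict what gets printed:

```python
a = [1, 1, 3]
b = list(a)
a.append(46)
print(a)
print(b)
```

Key concept: list() constructor creates copy.
Step by step:
`a = [1, 1, 3]` → a = [1, 1, 3]
`b = list(a)` → b = [1, 1, 3]
`a.append(46)` → a = [1, 1, 3, 46]
`print(a)` → prints [1, 1, 3, 46]
`print(b)` → prints [1, 1, 3]

Answer:
[1, 1, 3, 46]
[1, 1, 3]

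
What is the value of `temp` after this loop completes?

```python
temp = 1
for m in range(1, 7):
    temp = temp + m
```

Start at 1, add 1 through 6
`temp` takes the values: 1 → 2 → 4 → 7 → 11 → 16 → 22

Answer: 22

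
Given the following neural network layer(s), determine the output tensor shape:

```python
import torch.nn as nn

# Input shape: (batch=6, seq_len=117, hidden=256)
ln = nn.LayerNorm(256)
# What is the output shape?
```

Input: (6, 117, 256) -> Output: (6, 117, 256)

Answer: (6, 117, 256)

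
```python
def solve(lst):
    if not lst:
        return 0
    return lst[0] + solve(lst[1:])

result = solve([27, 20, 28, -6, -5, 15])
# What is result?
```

27 + 20 + 28 + (-6) + (-5) + 15 + 0 = 79

Answer: 79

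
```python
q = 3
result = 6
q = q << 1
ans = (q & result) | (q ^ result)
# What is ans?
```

Trace:
`q = 3` → q = 3
`result = 6` → result = 6
`q = q << 1` → q = 6
`ans = (q & result) | (q ^ result)` → ans = 6
So ans = 6

Answer: 6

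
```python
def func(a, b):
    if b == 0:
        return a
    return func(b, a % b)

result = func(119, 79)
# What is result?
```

func(119, 79) -> func(79, 40) -> func(40, 39) -> func(39, 1) -> func(1, 0) -> 1

Answer: 1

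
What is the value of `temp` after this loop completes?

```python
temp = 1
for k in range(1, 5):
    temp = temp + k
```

Start at 1, add 1 through 4
`temp` takes the values: 1 → 2 → 4 → 7 → 11

Answer: 11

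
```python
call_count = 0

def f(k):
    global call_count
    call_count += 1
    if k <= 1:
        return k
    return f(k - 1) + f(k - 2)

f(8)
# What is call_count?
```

Calls(k) = 1 + Calls(k-1) + Calls(k-2); Calls(0)=Calls(1)=1. For k=8 this gives 67.

Answer: 67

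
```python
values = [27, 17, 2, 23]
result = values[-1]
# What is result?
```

Trace:
`values = [27, 17, 2, 23]` → values = [27, 17, 2, 23]
`result = values[-1]` → result = 23
So result = 23

Answer: 23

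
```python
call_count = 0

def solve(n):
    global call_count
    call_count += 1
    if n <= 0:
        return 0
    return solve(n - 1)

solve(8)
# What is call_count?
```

Linear recursion stepping by 1: 9 calls from n=8 down to ≤0.

Answer: 9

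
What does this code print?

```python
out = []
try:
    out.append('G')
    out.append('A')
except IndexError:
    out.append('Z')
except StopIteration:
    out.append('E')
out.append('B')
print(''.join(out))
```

Execution trace: 'G' (try body) → 'A' (try body, no exception) → 'B' (after the try/except). Output: GAB

Answer: GAB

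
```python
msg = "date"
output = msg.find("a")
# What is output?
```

Trace:
`msg = "date"` → msg = 'date'
`output = msg.find("a")` → output = 1
So output = 1

Answer: 1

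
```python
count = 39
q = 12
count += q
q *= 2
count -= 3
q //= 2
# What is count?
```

Trace:
`count = 39` → count = 39
`q = 12` → q = 12
`count += q` → count = 51
`q *= 2` → q = 24
`count -= 3` → count = 48
`q //= 2` → q = 12
So count = 48

Answer: 48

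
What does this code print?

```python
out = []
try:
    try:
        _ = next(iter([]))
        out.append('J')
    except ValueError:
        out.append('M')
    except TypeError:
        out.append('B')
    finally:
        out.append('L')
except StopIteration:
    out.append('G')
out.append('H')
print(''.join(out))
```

Execution trace: 'L' (finally) → 'G' (outer except StopIteration) → 'H' (after the try/except). Output: LGH

Answer: LGH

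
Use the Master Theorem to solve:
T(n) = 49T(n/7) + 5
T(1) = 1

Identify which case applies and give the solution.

a=49, b=7, f(n)=5. log_7(49) = 2. Since c=0 < 2, Case 1 applies: T(n) = Θ(n^log_b(a)) = O(n^2).

Answer: O(n^2) - Case 1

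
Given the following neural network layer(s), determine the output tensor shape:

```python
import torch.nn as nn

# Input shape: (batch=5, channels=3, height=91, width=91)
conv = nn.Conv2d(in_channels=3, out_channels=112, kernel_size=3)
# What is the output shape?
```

Input: (5, 3, 91, 91) -> Output: (5, 112, 89, 89)

Answer: (5, 112, 89, 89)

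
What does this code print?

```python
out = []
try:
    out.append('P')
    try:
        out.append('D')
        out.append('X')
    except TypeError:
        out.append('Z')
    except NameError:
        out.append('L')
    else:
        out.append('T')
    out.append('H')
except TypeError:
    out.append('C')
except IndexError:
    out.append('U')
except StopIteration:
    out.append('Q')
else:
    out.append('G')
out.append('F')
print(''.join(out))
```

Execution trace: 'P' (try body) → 'D' (inner try body) → 'X' (inner try body, no exception) → 'T' (inner else) → 'H' (try body, no exception) → 'G' (else) → 'F' (after the try/except). Output: PDXTHGF

Answer: PDXTHGF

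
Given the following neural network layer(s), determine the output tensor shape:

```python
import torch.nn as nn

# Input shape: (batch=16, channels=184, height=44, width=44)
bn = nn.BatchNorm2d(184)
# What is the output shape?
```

Input: (16, 184, 44, 44) -> Output: (16, 184, 44, 44)

Answer: (16, 184, 44, 44)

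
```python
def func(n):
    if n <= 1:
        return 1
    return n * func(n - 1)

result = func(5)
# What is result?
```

func(5) = 5 * 4 * 3 * 2 * 1 = 120

Answer: 120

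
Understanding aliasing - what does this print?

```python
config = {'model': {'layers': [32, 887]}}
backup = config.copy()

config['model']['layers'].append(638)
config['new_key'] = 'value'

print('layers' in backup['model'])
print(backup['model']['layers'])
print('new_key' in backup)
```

Key concept: shallow copy gotcha with nested dict.
Step by step:
`config = {'model': {'layers': [32, 887]}}` → config = {'model': {'layers': [32, 887]}}
`backup = config.copy()` → backup = {'model': {'layers': [32, 887]}}
`config['model']['layers'].append(638)` → config = {'model': {'layers': [32, 887, 638]}}; backup = {'model': {'layers': [32, 887, 638]}}
`config['new_key'] = 'value'` → config = {'model': {'layers': [32, 887, 638]}, 'new_key': 'value'}
`print('layers' in backup['model'])` → prints True
`print(backup['model']['layers'])` → prints [32, 887, 638]
`print('new_key' in backup)` → prints False

Answer:
True
[32, 887, 638]
False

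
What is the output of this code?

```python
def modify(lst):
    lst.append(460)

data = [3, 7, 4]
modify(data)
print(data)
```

Key concept: function modifies passed list.
Step by step:
`data = [3, 7, 4]` → data = [3, 7, 4]
`modify(data)` → data = [3, 7, 4, 460]
`print(data)` → prints [3, 7, 4, 460]

Answer: [3, 7, 4, 460]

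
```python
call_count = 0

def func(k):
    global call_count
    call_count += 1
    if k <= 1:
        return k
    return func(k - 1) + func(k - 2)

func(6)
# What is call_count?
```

Calls(k) = 1 + Calls(k-1) + Calls(k-2); Calls(0)=Calls(1)=1. For k=6 this gives 25.

Answer: 25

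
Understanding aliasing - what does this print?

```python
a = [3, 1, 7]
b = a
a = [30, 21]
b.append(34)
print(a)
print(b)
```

Key concept: rebinding vs mutation: a is rebound to a new list, b still points at the original.
Step by step:
`a = [3, 1, 7]` → a = [3, 1, 7]
`b = a` → b = [3, 1, 7] (same object as a)
`a = [30, 21]` → a = [30, 21]
`b.append(34)` → b = [3, 1, 7, 34]
`print(a)` → prints [30, 21]
`print(b)` → prints [3, 1, 7, 34]

Answer:
[30, 21]
[3, 1, 7, 34]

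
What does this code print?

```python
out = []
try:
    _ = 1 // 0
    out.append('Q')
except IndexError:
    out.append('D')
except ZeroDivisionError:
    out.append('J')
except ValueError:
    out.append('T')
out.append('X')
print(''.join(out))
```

Execution trace: 'J' (except ZeroDivisionError) → 'X' (after the try/except). Output: JX

Answer: JX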